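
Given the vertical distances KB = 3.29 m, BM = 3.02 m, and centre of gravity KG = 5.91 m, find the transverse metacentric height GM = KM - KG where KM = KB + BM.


Formula: GM = KB + BM - KG
Step 1 — KM = KB + BM = 3.29 + 3.02 = 6.31 m
Step 2 — GM = KM - KG = 6.31 - 5.91 = 0.4 m

0.4 m


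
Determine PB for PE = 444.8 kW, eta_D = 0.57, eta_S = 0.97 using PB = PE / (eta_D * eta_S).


Formula: PB = PE / (eta_D * eta_S)
Step 1 — combined efficiency = eta_D * eta_S = 0.57 * 0.97 = 0.5529
Step 2 — PB = 444.8 / 0.5529 ≈ 804.49 kW (5 s.f.)

804.49 kW


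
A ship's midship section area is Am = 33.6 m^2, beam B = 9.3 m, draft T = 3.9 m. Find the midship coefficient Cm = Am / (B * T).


Formula: Cm = Am / (B * T)
Step 1 — B * T = 9.3 * 3.9 = 36.27 m^2
Step 2 — Cm = 33.6 / 36.27 ≈ 0.92639 (5 s.f.)

0.92639


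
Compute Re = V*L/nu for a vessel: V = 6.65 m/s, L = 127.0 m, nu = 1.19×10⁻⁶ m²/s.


Formula: Re = V * L / nu
Step 1 — V * L = 6.65 * 127.0 = 844.55 m^2/s
Step 2 — Re = 844.55 / 1.19e-6 = 7.10e+08

7.10e+08


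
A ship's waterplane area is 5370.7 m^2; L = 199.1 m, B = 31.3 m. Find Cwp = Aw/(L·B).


Formula: Cwp = Aw / (L * B)
Step 1 — L * B = 199.1 * 31.3 = 6231.83 m^2
Step 2 — Cwp = 5370.7 / 6231.83 ≈ 0.86182 (5 s.f.)

0.86182


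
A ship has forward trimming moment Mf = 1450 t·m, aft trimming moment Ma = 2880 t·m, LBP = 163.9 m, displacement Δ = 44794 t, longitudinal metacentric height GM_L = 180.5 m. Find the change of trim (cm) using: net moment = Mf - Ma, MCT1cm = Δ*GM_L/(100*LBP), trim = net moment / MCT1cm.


Formula: net trimming moment = Mf - Ma; MCT1cm = Δ*GM_L/(100*LBP); trim = net moment / MCT1cm
Step 1 — net trimming moment = 1450 - 2880 = -1430 t·m
Step 2 — MCT1cm = 44794 * 180.5 / (100 * 163.9) = 493.3079 t·m/cm
Step 3 — trim = -1430 / 493.3079 ≈ -2.8988 cm (5 s.f.)

-2.8988 cm


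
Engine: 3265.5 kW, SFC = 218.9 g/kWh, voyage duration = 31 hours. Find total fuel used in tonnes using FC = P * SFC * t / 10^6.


Formula: FC (tonnes) = P * SFC * t / 1,000,000
Step 1 — P * SFC * t = 3265.5 * 218.9 * 31 = 22159356.45 g
Step 2 — FC (tonnes) = 22159356.45 / 1,000,000 ≈ 22.159 tonnes (5 s.f.)

22.159 tonnes


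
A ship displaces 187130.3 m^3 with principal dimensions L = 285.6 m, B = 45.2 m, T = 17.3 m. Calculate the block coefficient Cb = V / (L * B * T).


Formula: Cb = V / (L * B * T)
Step 1 — L * B * T = 285.6 * 45.2 * 17.3 = 223327.776 m^3
Step 2 — Cb = 187130.3 / 223327.776 ≈ 0.83792 (5 s.f.)

0.83792


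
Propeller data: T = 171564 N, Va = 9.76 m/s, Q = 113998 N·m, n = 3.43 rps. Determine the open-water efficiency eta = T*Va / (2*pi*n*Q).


Formula: eta = T * Va / (2 * pi * n * Q)
Step 1 — numerator = T * Va = 171564 * 9.76 = 1674464.64
Step 2 — 2 * pi * n = 2 * pi * 3.43 = 21.551326
Step 3 — denominator = 21.551326 * 113998 = 2456808.06
Step 4 — eta = 1674464.64 / 2456808.06 ≈ 0.68156 (5 s.f.)

0.68156


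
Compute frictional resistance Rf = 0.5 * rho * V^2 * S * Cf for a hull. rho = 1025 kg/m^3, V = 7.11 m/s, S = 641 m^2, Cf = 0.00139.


Formula: Rf = 0.5 * rho * V^2 * S * Cf
Step 1 — V^2 = 7.11^2 = 50.5521
Step 2 — 0.5 * rho * V^2 = 0.5 * 1025 * 50.5521 = 25907.95125
Step 3 — Rf = 25907.95125 * 641 * 0.00139 ≈ 23084 N (5 s.f.)

23084 N


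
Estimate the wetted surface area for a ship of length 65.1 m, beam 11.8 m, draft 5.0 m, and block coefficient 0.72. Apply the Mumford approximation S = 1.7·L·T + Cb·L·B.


Formula: S = 1.7*L*T + V/T with V = Cb*L*B*T, i.e. S = L * (1.7*T + Cb*B)
Step 1 — 1.7*T = 1.7 * 5.0 = 8.5 m
Step 2 — Cb*B = 0.72 * 11.8 = 8.496 m
Step 3 — 1.7*T + Cb*B = 8.5 + 8.496 = 16.996 m
Step 4 — S = 65.1 * 16.996 ≈ 1106.4 m^2 (5 s.f.)

1106.4 m^2


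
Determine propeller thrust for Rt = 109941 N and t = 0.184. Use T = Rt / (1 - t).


Formula: T = Rt / (1 - t)
Step 1 — (1 - t) = 1 - 0.184 = 0.816
Step 2 — T = 109941 / 0.816 ≈ 134730 N (5 s.f.)

134730 N


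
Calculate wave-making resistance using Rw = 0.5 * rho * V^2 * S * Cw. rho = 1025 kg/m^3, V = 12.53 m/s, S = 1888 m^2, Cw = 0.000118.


Formula: Rw = 0.5 * rho * V^2 * S * Cw
Step 1 — V^2 = 12.53^2 = 157.0009
Step 2 — 0.5 * rho * V^2 = 0.5 * 1025 * 157.0009 = 80462.96125
Step 3 — Rw = 80462.96125 * 1888 * 0.000118 ≈ 17926 N (5 s.f.)

17926 N


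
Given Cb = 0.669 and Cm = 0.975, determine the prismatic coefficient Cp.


Formula: Cp = Cb / Cm
Substituting: Cp = 0.669 / 0.975
Result: Cp ≈ 0.68615 (5 s.f.)

0.68615


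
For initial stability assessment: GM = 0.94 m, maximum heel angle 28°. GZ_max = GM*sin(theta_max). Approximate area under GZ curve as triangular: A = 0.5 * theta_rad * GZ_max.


Formula: GZ_max = GM * sin(theta); Area = 0.5 * theta_rad * GZ_max
Step 1 — GZ_max = 0.94 * sin(28°) = 0.94 * 0.469472 = 0.441304 m
Step 2 — theta_rad = 28 * pi/180 = 0.488692 rad
Step 3 — Area = 0.5 * 0.488692 * 0.441304 ≈ 0.10783 m·rad (5 s.f.)

0.10783 m·rad


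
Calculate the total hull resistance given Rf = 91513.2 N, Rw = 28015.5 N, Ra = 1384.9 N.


Formula: Rt = Rf + Rw + Ra
Substituting: Rt = 91513.2 + 28015.5 + 1384.9
Result: Rt = 120913.6 N

120913.6 N


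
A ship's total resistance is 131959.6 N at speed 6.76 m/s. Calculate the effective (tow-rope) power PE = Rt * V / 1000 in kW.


Formula: PE = Rt * V / 1000 (kW)
Step 1 — PE (W) = 131959.6 * 6.76 = 892046.896 W
Step 2 — PE (kW) = 892046.896 / 1000 ≈ 892.05 kW (5 s.f.)

892.05 kW


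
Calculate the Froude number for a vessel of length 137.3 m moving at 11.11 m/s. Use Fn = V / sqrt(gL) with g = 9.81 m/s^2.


Formula: Fn = V / sqrt(g * L)
Step 1 — g * L = 9.81 * 137.3 = 1346.913
Step 2 — sqrt(g * L) = sqrt(1346.913) = 36.700313
Step 3 — Fn = 11.11 / 36.700313 ≈ 0.30272 (5 s.f.)

0.30272


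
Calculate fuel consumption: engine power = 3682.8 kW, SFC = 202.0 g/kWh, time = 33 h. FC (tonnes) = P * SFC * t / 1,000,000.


Formula: FC (tonnes) = P * SFC * t / 1,000,000
Step 1 — P * SFC * t = 3682.8 * 202.0 * 33 = 24549544.8 g
Step 2 — FC (tonnes) = 24549544.8 / 1,000,000 ≈ 24.550 tonnes (5 s.f.)

24.550 tonnes


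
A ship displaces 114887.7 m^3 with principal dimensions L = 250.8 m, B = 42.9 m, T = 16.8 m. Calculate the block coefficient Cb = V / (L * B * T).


Formula: Cb = V / (L * B * T)
Step 1 — L * B * T = 250.8 * 42.9 * 16.8 = 180756.576 m^3
Step 2 — Cb = 114887.7 / 180756.576 ≈ 0.63559 (5 s.f.)

0.63559


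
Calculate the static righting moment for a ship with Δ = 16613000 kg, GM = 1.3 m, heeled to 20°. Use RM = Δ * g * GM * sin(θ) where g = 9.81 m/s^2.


Formula: GZ = GM * sin(theta); RM = disp * g * GZ
Step 1 — GZ = 1.3 * sin(20°) = 1.3 * 0.34202 = 0.444626 m
Step 2 — RM = 16613000 * 9.81 * 0.444626 ≈ 72462000 N·m (5 s.f.)

72462000 N·m


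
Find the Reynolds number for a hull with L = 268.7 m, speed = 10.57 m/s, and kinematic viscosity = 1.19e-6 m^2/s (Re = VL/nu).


Formula: Re = V * L / nu
Step 1 — V * L = 10.57 * 268.7 = 2840.159 m^2/s
Step 2 — Re = 2840.159 / 1.19e-6 = 2.39e+09

2.39e+09


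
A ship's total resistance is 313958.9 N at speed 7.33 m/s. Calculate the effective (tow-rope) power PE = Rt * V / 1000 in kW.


Formula: PE = Rt * V / 1000 (kW)
Step 1 — PE (W) = 313958.9 * 7.33 = 2301318.737 W
Step 2 — PE (kW) = 2301318.737 / 1000 ≈ 2301.3 kW (5 s.f.)

2301.3 kW


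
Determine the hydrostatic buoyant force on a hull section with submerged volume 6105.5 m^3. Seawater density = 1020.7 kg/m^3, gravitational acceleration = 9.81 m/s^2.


Formula: Fb = rho * g * V
Substituting: Fb = 1020.7 * 9.81 * 6105.5
Intermediate: 1020.7 * 9.81 = 10013.067
Result: Fb = 10013.067 * 6105.5 ≈ 61135000 N (5 s.f.)

61135000 N


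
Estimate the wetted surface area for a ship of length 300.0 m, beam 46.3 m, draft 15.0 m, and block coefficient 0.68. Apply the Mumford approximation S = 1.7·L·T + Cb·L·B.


Formula: S = 1.7*L*T + V/T with V = Cb*L*B*T, i.e. S = L * (1.7*T + Cb*B)
Step 1 — 1.7*T = 1.7 * 15.0 = 25.5 m
Step 2 — Cb*B = 0.68 * 46.3 = 31.484 m
Step 3 — 1.7*T + Cb*B = 25.5 + 31.484 = 56.984 m
Step 4 — S = 300.0 * 56.984 ≈ 17095 m^2 (5 s.f.)

17095 m^2


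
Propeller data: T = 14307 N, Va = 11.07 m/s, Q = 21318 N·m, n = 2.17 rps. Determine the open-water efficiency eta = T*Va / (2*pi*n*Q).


Formula: eta = T * Va / (2 * pi * n * Q)
Step 1 — numerator = T * Va = 14307 * 11.07 = 158378.49
Step 2 — 2 * pi * n = 2 * pi * 2.17 = 13.634512
Step 3 — denominator = 13.634512 * 21318 = 290660.53
Step 4 — eta = 158378.49 / 290660.53 ≈ 0.54489 (5 s.f.)

0.54489


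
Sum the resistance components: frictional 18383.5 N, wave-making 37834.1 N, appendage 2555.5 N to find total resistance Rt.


Formula: Rt = Rf + Rw + Ra
Substituting: Rt = 18383.5 + 37834.1 + 2555.5
Result: Rt = 58773.1 N

58773.1 N


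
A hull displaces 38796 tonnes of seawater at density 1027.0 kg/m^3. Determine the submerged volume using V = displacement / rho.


Formula: V = mass / rho
Step 1 — convert tonnes to kg: 38796 t * 1000 = 38796000 kg
Step 2 — V = 38796000 / 1027.0 ≈ 37776 m^3 (5 s.f.)

37776 m^3


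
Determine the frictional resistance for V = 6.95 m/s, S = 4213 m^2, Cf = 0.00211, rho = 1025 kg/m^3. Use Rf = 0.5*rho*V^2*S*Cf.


Formula: Rf = 0.5 * rho * V^2 * S * Cf
Step 1 — V^2 = 6.95^2 = 48.3025
Step 2 — 0.5 * rho * V^2 = 0.5 * 1025 * 48.3025 = 24755.03125
Step 3 — Rf = 24755.03125 * 4213 * 0.00211 ≈ 220060 N (5 s.f.)

220060 N


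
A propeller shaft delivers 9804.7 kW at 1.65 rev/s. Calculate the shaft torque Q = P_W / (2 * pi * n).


Formula: Q = P_W / (2 * pi * n)
Step 1 — P_W = 9804.7 kW * 1000 = 9804700.0 W
Step 2 — 2 * pi * n = 2 * pi * 1.65 = 10.367256
Step 3 — Q = 9804700.0 / 10.367256 ≈ 945740 N·m (5 s.f.)

945740 N·m


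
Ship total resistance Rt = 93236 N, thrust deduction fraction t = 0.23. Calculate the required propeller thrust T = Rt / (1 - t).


Formula: T = Rt / (1 - t)
Step 1 — (1 - t) = 1 - 0.23 = 0.77
Step 2 — T = 93236 / 0.77 ≈ 121090 N (5 s.f.)

121090 N


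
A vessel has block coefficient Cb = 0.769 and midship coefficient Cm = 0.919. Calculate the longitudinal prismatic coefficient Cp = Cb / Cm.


Formula: Cp = Cb / Cm
Substituting: Cp = 0.769 / 0.919
Result: Cp ≈ 0.83678 (5 s.f.)

0.83678


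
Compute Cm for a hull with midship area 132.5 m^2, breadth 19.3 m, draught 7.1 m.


Formula: Cm = Am / (B * T)
Step 1 — B * T = 19.3 * 7.1 = 137.03 m^2
Step 2 — Cm = 132.5 / 137.03 ≈ 0.96694 (5 s.f.)

0.96694


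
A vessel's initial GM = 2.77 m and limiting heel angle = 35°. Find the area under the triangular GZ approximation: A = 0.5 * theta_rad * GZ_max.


Formula: GZ_max = GM * sin(theta); Area = 0.5 * theta_rad * GZ_max
Step 1 — GZ_max = 2.77 * sin(35°) = 2.77 * 0.573576 = 1.588806 m
Step 2 — theta_rad = 35 * pi/180 = 0.610865 rad
Step 3 — Area = 0.5 * 0.610865 * 1.588806 ≈ 0.48527 m·rad (5 s.f.)

0.48527 m·rad


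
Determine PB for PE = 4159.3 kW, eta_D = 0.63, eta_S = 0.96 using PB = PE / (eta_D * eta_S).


Formula: PB = PE / (eta_D * eta_S)
Step 1 — combined efficiency = eta_D * eta_S = 0.63 * 0.96 = 0.6048
Step 2 — PB = 4159.3 / 0.6048 ≈ 6877.1 kW (5 s.f.)

6877.1 kW


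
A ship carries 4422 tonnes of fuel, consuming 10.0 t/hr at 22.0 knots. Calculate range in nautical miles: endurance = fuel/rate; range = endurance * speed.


Formula: endurance = fuel / rate; range = endurance * speed
Step 1 — endurance = 4422 / 10.0 = 442.2 hours
Step 2 — range = 442.2 * 22.0 ≈ 9728.4 nautical miles (5 s.f.)

9728.4 NM


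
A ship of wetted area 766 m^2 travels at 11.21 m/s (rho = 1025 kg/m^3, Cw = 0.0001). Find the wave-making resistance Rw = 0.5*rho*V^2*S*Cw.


Formula: Rw = 0.5 * rho * V^2 * S * Cw
Step 1 — V^2 = 11.21^2 = 125.6641
Step 2 — 0.5 * rho * V^2 = 0.5 * 1025 * 125.6641 = 64402.85125
Step 3 — Rw = 64402.85125 * 766 * 0.0001 ≈ 4933.3 N (5 s.f.)

4933.3 N


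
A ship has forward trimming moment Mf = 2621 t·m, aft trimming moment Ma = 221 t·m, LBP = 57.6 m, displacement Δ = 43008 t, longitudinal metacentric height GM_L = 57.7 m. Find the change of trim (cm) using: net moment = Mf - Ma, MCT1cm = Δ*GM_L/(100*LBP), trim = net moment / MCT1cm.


Formula: net trimming moment = Mf - Ma; MCT1cm = Δ*GM_L/(100*LBP); trim = net moment / MCT1cm
Step 1 — net trimming moment = 2621 - 221 = 2400 t·m
Step 2 — MCT1cm = 43008 * 57.7 / (100 * 57.6) = 430.8267 t·m/cm
Step 3 — trim = 2400 / 430.8267 ≈ 5.5707 cm (5 s.f.)

5.5707 cm


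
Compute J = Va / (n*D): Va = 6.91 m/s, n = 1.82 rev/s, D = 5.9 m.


Formula: J = Va / (n * D)
Step 1 — n * D = 1.82 * 5.9 = 10.738
Step 2 — J = 6.91 / 10.738 ≈ 0.64351 (5 s.f.)

0.64351


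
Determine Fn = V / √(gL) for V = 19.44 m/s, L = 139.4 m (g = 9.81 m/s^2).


Formula: Fn = V / sqrt(g * L)
Step 1 — g * L = 9.81 * 139.4 = 1367.514
Step 2 — sqrt(g * L) = sqrt(1367.514) = 36.979913
Step 3 — Fn = 19.44 / 36.979913 ≈ 0.52569 (5 s.f.)

0.52569


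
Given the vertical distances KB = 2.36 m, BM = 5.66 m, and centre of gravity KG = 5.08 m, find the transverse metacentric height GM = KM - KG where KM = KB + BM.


Formula: GM = KB + BM - KG
Step 1 — KM = KB + BM = 2.36 + 5.66 = 8.02 m
Step 2 — GM = KM - KG = 8.02 - 5.08 = 2.94 m

2.94 m


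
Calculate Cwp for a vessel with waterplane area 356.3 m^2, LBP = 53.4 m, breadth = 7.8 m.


Formula: Cwp = Aw / (L * B)
Step 1 — L * B = 53.4 * 7.8 = 416.52 m^2
Step 2 — Cwp = 356.3 / 416.52 ≈ 0.85542 (5 s.f.)

0.85542


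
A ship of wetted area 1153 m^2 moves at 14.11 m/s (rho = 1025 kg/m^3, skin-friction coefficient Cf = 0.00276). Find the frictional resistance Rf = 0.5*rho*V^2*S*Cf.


Formula: Rf = 0.5 * rho * V^2 * S * Cf
Step 1 — V^2 = 14.11^2 = 199.0921
Step 2 — 0.5 * rho * V^2 = 0.5 * 1025 * 199.0921 = 102034.70125
Step 3 — Rf = 102034.70125 * 1153 * 0.00276 ≈ 324700 N (5 s.f.)

324700 N


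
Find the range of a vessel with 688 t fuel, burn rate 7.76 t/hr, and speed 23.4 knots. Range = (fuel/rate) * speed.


Formula: endurance = fuel / rate; range = endurance * speed
Step 1 — endurance = 688 / 7.76 = 88.6598 hours
Step 2 — range = 88.6598 * 23.4 ≈ 2074.6 nautical miles (5 s.f.)

2074.6 NM


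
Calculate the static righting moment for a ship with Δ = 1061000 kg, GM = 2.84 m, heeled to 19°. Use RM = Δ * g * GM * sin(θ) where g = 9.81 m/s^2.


Formula: GZ = GM * sin(theta); RM = disp * g * GZ
Step 1 — GZ = 2.84 * sin(19°) = 2.84 * 0.325568 = 0.924613 m
Step 2 — RM = 1061000 * 9.81 * 0.924613 ≈ 9623800 N·m (5 s.f.)

9623800 N·m


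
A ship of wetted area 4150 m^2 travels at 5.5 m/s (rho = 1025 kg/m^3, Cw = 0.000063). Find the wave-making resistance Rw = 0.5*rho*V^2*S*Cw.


Formula: Rw = 0.5 * rho * V^2 * S * Cw
Step 1 — V^2 = 5.5^2 = 30.25
Step 2 — 0.5 * rho * V^2 = 0.5 * 1025 * 30.25 = 15503.125
Step 3 — Rw = 15503.125 * 4150 * 0.000063 ≈ 4053.3 N (5 s.f.)

4053.3 N


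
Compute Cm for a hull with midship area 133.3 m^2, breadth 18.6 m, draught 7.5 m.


Formula: Cm = Am / (B * T)
Step 1 — B * T = 18.6 * 7.5 = 139.5 m^2
Step 2 — Cm = 133.3 / 139.5 ≈ 0.95556 (5 s.f.)

0.95556


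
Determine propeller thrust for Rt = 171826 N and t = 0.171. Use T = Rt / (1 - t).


Formula: T = Rt / (1 - t)
Step 1 — (1 - t) = 1 - 0.171 = 0.829
Step 2 — T = 171826 / 0.829 ≈ 207270 N (5 s.f.)

207270 N


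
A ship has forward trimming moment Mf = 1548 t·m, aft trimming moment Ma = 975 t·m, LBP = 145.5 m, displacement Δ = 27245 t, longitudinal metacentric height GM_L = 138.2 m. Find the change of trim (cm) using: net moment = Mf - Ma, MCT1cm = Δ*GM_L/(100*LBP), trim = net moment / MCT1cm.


Formula: net trimming moment = Mf - Ma; MCT1cm = Δ*GM_L/(100*LBP); trim = net moment / MCT1cm
Step 1 — net trimming moment = 1548 - 975 = 573 t·m
Step 2 — MCT1cm = 27245 * 138.2 / (100 * 145.5) = 258.7807 t·m/cm
Step 3 — trim = 573 / 258.7807 ≈ 2.2142 cm (5 s.f.)

2.2142 cm


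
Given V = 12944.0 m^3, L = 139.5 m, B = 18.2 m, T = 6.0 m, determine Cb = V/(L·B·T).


Formula: Cb = V / (L * B * T)
Step 1 — L * B * T = 139.5 * 18.2 * 6.0 = 15233.4 m^3
Step 2 — Cb = 12944.0 / 15233.4 ≈ 0.84971 (5 s.f.)

0.84971


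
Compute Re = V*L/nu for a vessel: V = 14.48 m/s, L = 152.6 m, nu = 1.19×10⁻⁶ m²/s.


Formula: Re = V * L / nu
Step 1 — V * L = 14.48 * 152.6 = 2209.648 m^2/s
Step 2 — Re = 2209.648 / 1.19e-6 = 1.86e+09

1.86e+09


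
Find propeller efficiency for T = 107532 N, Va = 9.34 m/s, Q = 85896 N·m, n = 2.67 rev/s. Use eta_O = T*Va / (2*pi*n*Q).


Formula: eta = T * Va / (2 * pi * n * Q)
Step 1 — numerator = T * Va = 107532 * 9.34 = 1004348.88
Step 2 — 2 * pi * n = 2 * pi * 2.67 = 16.776105
Step 3 — denominator = 16.776105 * 85896 = 1441000.32
Step 4 — eta = 1004348.88 / 1441000.32 ≈ 0.69698 (5 s.f.)

0.69698


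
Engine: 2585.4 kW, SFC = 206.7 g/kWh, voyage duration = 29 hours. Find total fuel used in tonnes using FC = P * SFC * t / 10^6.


Formula: FC (tonnes) = P * SFC * t / 1,000,000
Step 1 — P * SFC * t = 2585.4 * 206.7 * 29 = 15497663.22 g
Step 2 — FC (tonnes) = 15497663.22 / 1,000,000 ≈ 15.498 tonnes (5 s.f.)

15.498 tonnes


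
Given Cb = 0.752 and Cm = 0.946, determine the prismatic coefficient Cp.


Formula: Cp = Cb / Cm
Substituting: Cp = 0.752 / 0.946
Result: Cp ≈ 0.79493 (5 s.f.)

0.79493


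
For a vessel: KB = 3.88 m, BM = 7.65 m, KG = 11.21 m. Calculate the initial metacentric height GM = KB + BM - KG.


Formula: GM = KB + BM - KG
Step 1 — KM = KB + BM = 3.88 + 7.65 = 11.53 m
Step 2 — GM = KM - KG = 11.53 - 11.21 = 0.32 m

0.32 m


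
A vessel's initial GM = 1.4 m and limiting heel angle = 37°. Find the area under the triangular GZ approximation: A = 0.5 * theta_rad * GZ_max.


Formula: GZ_max = GM * sin(theta); Area = 0.5 * theta_rad * GZ_max
Step 1 — GZ_max = 1.4 * sin(37°) = 1.4 * 0.601815 = 0.842541 m
Step 2 — theta_rad = 37 * pi/180 = 0.645772 rad
Step 3 — Area = 0.5 * 0.645772 * 0.842541 ≈ 0.27204 m·rad (5 s.f.)

0.27204 m·rad


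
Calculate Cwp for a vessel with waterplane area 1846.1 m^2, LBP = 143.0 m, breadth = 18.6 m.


Formula: Cwp = Aw / (L * B)
Step 1 — L * B = 143.0 * 18.6 = 2659.8 m^2
Step 2 — Cwp = 1846.1 / 2659.8 ≈ 0.69407 (5 s.f.)

0.69407


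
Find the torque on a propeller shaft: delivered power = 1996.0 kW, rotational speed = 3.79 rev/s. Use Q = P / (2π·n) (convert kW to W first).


Formula: Q = P_W / (2 * pi * n)
Step 1 — P_W = 1996.0 kW * 1000 = 1996000.0 W
Step 2 — 2 * pi * n = 2 * pi * 3.79 = 23.813272
Step 3 — Q = 1996000.0 / 23.813272 ≈ 83819 N·m (5 s.f.)

83819 N·m


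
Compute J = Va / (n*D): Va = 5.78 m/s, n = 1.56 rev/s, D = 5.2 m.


Formula: J = Va / (n * D)
Step 1 — n * D = 1.56 * 5.2 = 8.112
Step 2 — J = 5.78 / 8.112 ≈ 0.71252 (5 s.f.)

0.71252


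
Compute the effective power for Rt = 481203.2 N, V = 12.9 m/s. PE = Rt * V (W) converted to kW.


Formula: PE = Rt * V / 1000 (kW)
Step 1 — PE (W) = 481203.2 * 12.9 = 6207521.28 W
Step 2 — PE (kW) = 6207521.28 / 1000 ≈ 6207.5 kW (5 s.f.)

6207.5 kW


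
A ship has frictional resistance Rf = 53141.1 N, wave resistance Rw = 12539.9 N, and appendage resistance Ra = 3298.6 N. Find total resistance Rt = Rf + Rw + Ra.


Formula: Rt = Rf + Rw + Ra
Substituting: Rt = 53141.1 + 12539.9 + 3298.6
Result: Rt = 68979.6 N

68979.6 N


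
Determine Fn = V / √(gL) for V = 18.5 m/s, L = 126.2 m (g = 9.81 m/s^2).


Formula: Fn = V / sqrt(g * L)
Step 1 — g * L = 9.81 * 126.2 = 1238.022
Step 2 — sqrt(g * L) = sqrt(1238.022) = 35.185537
Step 3 — Fn = 18.5 / 35.185537 ≈ 0.52578 (5 s.f.)

0.52578


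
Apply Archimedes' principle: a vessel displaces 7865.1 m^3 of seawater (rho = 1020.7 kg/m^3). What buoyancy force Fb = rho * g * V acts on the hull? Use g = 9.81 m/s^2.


Formula: Fb = rho * g * V
Substituting: Fb = 1020.7 * 9.81 * 7865.1
Intermediate: 1020.7 * 9.81 = 10013.067
Result: Fb = 10013.067 * 7865.1 ≈ 78754000 N (5 s.f.)

78754000 N


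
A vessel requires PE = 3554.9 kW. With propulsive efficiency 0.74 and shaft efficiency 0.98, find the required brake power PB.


Formula: PB = PE / (eta_D * eta_S)
Step 1 — combined efficiency = eta_D * eta_S = 0.74 * 0.98 = 0.7252
Step 2 — PB = 3554.9 / 0.7252 ≈ 4902.0 kW (5 s.f.)

4902.0 kW


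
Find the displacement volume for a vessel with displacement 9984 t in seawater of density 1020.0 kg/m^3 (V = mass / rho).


Formula: V = mass / rho
Step 1 — convert tonnes to kg: 9984 t * 1000 = 9984000 kg
Step 2 — V = 9984000 / 1020.0 ≈ 9788.2 m^3 (5 s.f.)

9788.2 m^3


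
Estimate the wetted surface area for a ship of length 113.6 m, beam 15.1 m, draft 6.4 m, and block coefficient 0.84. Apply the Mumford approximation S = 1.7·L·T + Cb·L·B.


Formula: S = 1.7*L*T + V/T with V = Cb*L*B*T, i.e. S = L * (1.7*T + Cb*B)
Step 1 — 1.7*T = 1.7 * 6.4 = 10.88 m
Step 2 — Cb*B = 0.84 * 15.1 = 12.684 m
Step 3 — 1.7*T + Cb*B = 10.88 + 12.684 = 23.564 m
Step 4 — S = 113.6 * 23.564 ≈ 2676.9 m^2 (5 s.f.)

2676.9 m^2


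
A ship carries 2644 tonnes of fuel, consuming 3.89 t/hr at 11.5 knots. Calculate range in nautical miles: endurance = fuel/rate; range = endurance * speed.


Formula: endurance = fuel / rate; range = endurance * speed
Step 1 — endurance = 2644 / 3.89 = 679.6915 hours
Step 2 — range = 679.6915 * 11.5 ≈ 7816.5 nautical miles (5 s.f.)

7816.5 NM


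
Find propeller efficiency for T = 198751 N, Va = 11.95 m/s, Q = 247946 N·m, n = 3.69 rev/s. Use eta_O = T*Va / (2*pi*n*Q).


Formula: eta = T * Va / (2 * pi * n * Q)
Step 1 — numerator = T * Va = 198751 * 11.95 = 2375074.45
Step 2 — 2 * pi * n = 2 * pi * 3.69 = 23.184954
Step 3 — denominator = 23.184954 * 247946 = 5748616.6
Step 4 — eta = 2375074.45 / 5748616.6 ≈ 0.41316 (5 s.f.)

0.41316


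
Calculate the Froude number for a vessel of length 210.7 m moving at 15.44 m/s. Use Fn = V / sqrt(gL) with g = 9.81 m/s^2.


Formula: Fn = V / sqrt(g * L)
Step 1 — g * L = 9.81 * 210.7 = 2066.967
Step 2 — sqrt(g * L) = sqrt(2066.967) = 45.463909
Step 3 — Fn = 15.44 / 45.463909 ≈ 0.33961 (5 s.f.)

0.33961


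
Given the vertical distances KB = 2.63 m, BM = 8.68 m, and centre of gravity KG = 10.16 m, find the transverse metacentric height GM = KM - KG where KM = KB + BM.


Formula: GM = KB + BM - KG
Step 1 — KM = KB + BM = 2.63 + 8.68 = 11.31 m
Step 2 — GM = KM - KG = 11.31 - 10.16 = 1.15 m

1.15 m


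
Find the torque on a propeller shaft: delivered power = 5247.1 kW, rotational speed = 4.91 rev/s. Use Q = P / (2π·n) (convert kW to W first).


Formula: Q = P_W / (2 * pi * n)
Step 1 — P_W = 5247.1 kW * 1000 = 5247100.0 W
Step 2 — 2 * pi * n = 2 * pi * 4.91 = 30.85044
Step 3 — Q = 5247100.0 / 30.85044 ≈ 170080 N·m (5 s.f.)

170080 N·m


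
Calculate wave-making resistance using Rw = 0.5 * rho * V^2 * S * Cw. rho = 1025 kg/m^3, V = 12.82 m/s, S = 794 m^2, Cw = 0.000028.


Formula: Rw = 0.5 * rho * V^2 * S * Cw
Step 1 — V^2 = 12.82^2 = 164.3524
Step 2 — 0.5 * rho * V^2 = 0.5 * 1025 * 164.3524 = 84230.605
Step 3 — Rw = 84230.605 * 794 * 0.000028 ≈ 1872.6 N (5 s.f.)

1872.6 N


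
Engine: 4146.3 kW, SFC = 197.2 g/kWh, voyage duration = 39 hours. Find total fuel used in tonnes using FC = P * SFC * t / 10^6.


Formula: FC (tonnes) = P * SFC * t / 1,000,000
Step 1 — P * SFC * t = 4146.3 * 197.2 * 39 = 31888364.04 g
Step 2 — FC (tonnes) = 31888364.04 / 1,000,000 ≈ 31.888 tonnes (5 s.f.)

31.888 tonnes


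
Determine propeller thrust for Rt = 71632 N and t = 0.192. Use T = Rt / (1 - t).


Formula: T = Rt / (1 - t)
Step 1 — (1 - t) = 1 - 0.192 = 0.808
Step 2 — T = 71632 / 0.808 ≈ 88653 N (5 s.f.)

88653 N


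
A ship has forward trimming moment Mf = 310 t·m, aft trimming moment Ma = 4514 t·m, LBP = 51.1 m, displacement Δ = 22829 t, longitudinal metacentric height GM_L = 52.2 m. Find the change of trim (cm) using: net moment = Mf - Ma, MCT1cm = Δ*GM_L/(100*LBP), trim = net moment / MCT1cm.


Formula: net trimming moment = Mf - Ma; MCT1cm = Δ*GM_L/(100*LBP); trim = net moment / MCT1cm
Step 1 — net trimming moment = 310 - 4514 = -4204 t·m
Step 2 — MCT1cm = 22829 * 52.2 / (100 * 51.1) = 233.2043 t·m/cm
Step 3 — trim = -4204 / 233.2043 ≈ -18.027 cm (5 s.f.)

-18.027 cm


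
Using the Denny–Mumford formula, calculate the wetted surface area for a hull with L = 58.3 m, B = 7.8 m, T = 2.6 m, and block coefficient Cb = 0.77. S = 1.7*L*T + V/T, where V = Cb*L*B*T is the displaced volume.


Formula: S = 1.7*L*T + V/T with V = Cb*L*B*T, i.e. S = L * (1.7*T + Cb*B)
Step 1 — 1.7*T = 1.7 * 2.6 = 4.42 m
Step 2 — Cb*B = 0.77 * 7.8 = 6.006 m
Step 3 — 1.7*T + Cb*B = 4.42 + 6.006 = 10.426 m
Step 4 — S = 58.3 * 10.426 ≈ 607.84 m^2 (5 s.f.)

607.84 m^2


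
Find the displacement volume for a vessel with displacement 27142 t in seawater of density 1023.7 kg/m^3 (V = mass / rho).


Formula: V = mass / rho
Step 1 — convert tonnes to kg: 27142 t * 1000 = 27142000 kg
Step 2 — V = 27142000 / 1023.7 ≈ 26514 m^3 (5 s.f.)

26514 m^3


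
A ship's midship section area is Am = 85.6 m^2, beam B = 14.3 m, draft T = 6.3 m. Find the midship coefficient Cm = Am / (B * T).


Formula: Cm = Am / (B * T)
Step 1 — B * T = 14.3 * 6.3 = 90.09 m^2
Step 2 — Cm = 85.6 / 90.09 ≈ 0.95016 (5 s.f.)

0.95016


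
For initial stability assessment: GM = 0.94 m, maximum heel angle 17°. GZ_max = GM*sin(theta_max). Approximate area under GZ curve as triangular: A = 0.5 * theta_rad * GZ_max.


Formula: GZ_max = GM * sin(theta); Area = 0.5 * theta_rad * GZ_max
Step 1 — GZ_max = 0.94 * sin(17°) = 0.94 * 0.292372 = 0.27483 m
Step 2 — theta_rad = 17 * pi/180 = 0.296706 rad
Step 3 — Area = 0.5 * 0.296706 * 0.27483 ≈ 0.040772 m·rad (5 s.f.)

0.040772 m·rad


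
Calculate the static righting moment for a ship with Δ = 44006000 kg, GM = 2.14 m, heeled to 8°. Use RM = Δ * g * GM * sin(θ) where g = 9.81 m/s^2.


Formula: GZ = GM * sin(theta); RM = disp * g * GZ
Step 1 — GZ = 2.14 * sin(8°) = 2.14 * 0.139173 = 0.29783 m
Step 2 — RM = 44006000 * 9.81 * 0.29783 ≈ 128570000 N·m (5 s.f.)

128570000 N·m


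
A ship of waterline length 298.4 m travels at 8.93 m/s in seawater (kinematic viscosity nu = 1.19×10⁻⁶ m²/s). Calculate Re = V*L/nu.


Formula: Re = V * L / nu
Step 1 — V * L = 8.93 * 298.4 = 2664.712 m^2/s
Step 2 — Re = 2664.712 / 1.19e-6 = 2.24e+09

2.24e+09


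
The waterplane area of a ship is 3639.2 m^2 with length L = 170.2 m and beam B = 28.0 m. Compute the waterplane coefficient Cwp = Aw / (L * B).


Formula: Cwp = Aw / (L * B)
Step 1 — L * B = 170.2 * 28.0 = 4765.6 m^2
Step 2 — Cwp = 3639.2 / 4765.6 ≈ 0.76364 (5 s.f.)

0.76364


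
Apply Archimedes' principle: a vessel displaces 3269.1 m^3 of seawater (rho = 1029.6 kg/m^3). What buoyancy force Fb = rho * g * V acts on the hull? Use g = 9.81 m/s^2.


Formula: Fb = rho * g * V
Substituting: Fb = 1029.6 * 9.81 * 3269.1
Intermediate: 1029.6 * 9.81 = 10100.376
Result: Fb = 10100.376 * 3269.1 ≈ 33019000 N (5 s.f.)

33019000 N


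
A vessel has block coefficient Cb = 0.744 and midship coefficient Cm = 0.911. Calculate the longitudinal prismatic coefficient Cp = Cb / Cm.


Formula: Cp = Cb / Cm
Substituting: Cp = 0.744 / 0.911
Result: Cp ≈ 0.81668 (5 s.f.)

0.81668


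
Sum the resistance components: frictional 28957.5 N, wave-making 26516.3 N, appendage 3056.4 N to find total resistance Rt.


Formula: Rt = Rf + Rw + Ra
Substituting: Rt = 28957.5 + 26516.3 + 3056.4
Result: Rt = 58530.2 N

58530.2 N


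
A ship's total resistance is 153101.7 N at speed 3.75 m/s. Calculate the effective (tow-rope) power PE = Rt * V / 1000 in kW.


Formula: PE = Rt * V / 1000 (kW)
Step 1 — PE (W) = 153101.7 * 3.75 = 574131.375 W
Step 2 — PE (kW) = 574131.375 / 1000 ≈ 574.13 kW (5 s.f.)

574.13 kW


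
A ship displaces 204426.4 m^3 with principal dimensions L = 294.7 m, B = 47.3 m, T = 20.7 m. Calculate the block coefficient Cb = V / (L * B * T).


Formula: Cb = V / (L * B * T)
Step 1 — L * B * T = 294.7 * 47.3 * 20.7 = 288543.717 m^3
Step 2 — Cb = 204426.4 / 288543.717 ≈ 0.70848 (5 s.f.)

0.70848


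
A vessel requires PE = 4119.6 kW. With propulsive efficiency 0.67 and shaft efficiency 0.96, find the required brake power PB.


Formula: PB = PE / (eta_D * eta_S)
Step 1 — combined efficiency = eta_D * eta_S = 0.67 * 0.96 = 0.6432
Step 2 — PB = 4119.6 / 0.6432 ≈ 6404.9 kW (5 s.f.)

6404.9 kW


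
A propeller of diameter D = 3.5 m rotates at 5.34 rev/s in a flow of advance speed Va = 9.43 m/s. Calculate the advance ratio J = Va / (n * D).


Formula: J = Va / (n * D)
Step 1 — n * D = 5.34 * 3.5 = 18.69
Step 2 — J = 9.43 / 18.69 ≈ 0.50455 (5 s.f.)

0.50455


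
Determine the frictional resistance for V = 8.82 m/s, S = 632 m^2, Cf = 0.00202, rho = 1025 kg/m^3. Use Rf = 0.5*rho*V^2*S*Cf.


Formula: Rf = 0.5 * rho * V^2 * S * Cf
Step 1 — V^2 = 8.82^2 = 77.7924
Step 2 — 0.5 * rho * V^2 = 0.5 * 1025 * 77.7924 = 39868.605
Step 3 — Rf = 39868.605 * 632 * 0.00202 ≈ 50898 N (5 s.f.)

50898 N


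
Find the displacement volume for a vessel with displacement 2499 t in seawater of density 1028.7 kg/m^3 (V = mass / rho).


Formula: V = mass / rho
Step 1 — convert tonnes to kg: 2499 t * 1000 = 2499000 kg
Step 2 — V = 2499000 / 1028.7 ≈ 2429.3 m^3 (5 s.f.)

2429.3 m^3


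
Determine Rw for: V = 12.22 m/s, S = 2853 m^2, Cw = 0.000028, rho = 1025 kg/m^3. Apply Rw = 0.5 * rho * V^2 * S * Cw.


Formula: Rw = 0.5 * rho * V^2 * S * Cw
Step 1 — V^2 = 12.22^2 = 149.3284
Step 2 — 0.5 * rho * V^2 = 0.5 * 1025 * 149.3284 = 76530.805
Step 3 — Rw = 76530.805 * 2853 * 0.000028 ≈ 6113.6 N (5 s.f.)

6113.6 N


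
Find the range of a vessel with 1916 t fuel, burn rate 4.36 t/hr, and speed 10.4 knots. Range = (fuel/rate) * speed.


Formula: endurance = fuel / rate; range = endurance * speed
Step 1 — endurance = 1916 / 4.36 = 439.4495 hours
Step 2 — range = 439.4495 * 10.4 ≈ 4570.3 nautical miles (5 s.f.)

4570.3 NM


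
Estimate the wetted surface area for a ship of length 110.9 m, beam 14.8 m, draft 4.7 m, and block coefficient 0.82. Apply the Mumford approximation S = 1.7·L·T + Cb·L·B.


Formula: S = 1.7*L*T + V/T with V = Cb*L*B*T, i.e. S = L * (1.7*T + Cb*B)
Step 1 — 1.7*T = 1.7 * 4.7 = 7.99 m
Step 2 — Cb*B = 0.82 * 14.8 = 12.136 m
Step 3 — 1.7*T + Cb*B = 7.99 + 12.136 = 20.126 m
Step 4 — S = 110.9 * 20.126 ≈ 2232.0 m^2 (5 s.f.)

2232.0 m^2


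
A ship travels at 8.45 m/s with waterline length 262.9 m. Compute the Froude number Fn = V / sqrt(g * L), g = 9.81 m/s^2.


Formula: Fn = V / sqrt(g * L)
Step 1 — g * L = 9.81 * 262.9 = 2579.049
Step 2 — sqrt(g * L) = sqrt(2579.049) = 50.784338
Step 3 — Fn = 8.45 / 50.784338 ≈ 0.16639 (5 s.f.)

0.16639


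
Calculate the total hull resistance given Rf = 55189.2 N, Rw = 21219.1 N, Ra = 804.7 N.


Formula: Rt = Rf + Rw + Ra
Substituting: Rt = 55189.2 + 21219.1 + 804.7
Result: Rt = 77213.0 N

77213.0 N


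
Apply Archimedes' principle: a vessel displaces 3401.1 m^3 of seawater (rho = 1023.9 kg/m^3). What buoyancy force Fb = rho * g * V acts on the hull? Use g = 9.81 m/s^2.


Formula: Fb = rho * g * V
Substituting: Fb = 1023.9 * 9.81 * 3401.1
Intermediate: 1023.9 * 9.81 = 10044.459
Result: Fb = 10044.459 * 3401.1 ≈ 34162000 N (5 s.f.)

34162000 N


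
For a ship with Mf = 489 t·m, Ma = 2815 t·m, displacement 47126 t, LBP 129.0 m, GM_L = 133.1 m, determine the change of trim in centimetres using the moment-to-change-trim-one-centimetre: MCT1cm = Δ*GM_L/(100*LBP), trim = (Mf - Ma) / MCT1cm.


Formula: net trimming moment = Mf - Ma; MCT1cm = Δ*GM_L/(100*LBP); trim = net moment / MCT1cm
Step 1 — net trimming moment = 489 - 2815 = -2326 t·m
Step 2 — MCT1cm = 47126 * 133.1 / (100 * 129.0) = 486.238 t·m/cm
Step 3 — trim = -2326 / 486.238 ≈ -4.7837 cm (5 s.f.)

-4.7837 cm


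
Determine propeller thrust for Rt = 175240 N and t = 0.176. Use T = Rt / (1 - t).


Formula: T = Rt / (1 - t)
Step 1 — (1 - t) = 1 - 0.176 = 0.824
Step 2 — T = 175240 / 0.824 ≈ 212670 N (5 s.f.)

212670 N


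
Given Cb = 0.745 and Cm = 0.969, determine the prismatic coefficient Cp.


Formula: Cp = Cb / Cm
Substituting: Cp = 0.745 / 0.969
Result: Cp ≈ 0.76883 (5 s.f.)

0.76883


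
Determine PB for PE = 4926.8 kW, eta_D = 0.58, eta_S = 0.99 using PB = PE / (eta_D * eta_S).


Formula: PB = PE / (eta_D * eta_S)
Step 1 — combined efficiency = eta_D * eta_S = 0.58 * 0.99 = 0.5742
Step 2 — PB = 4926.8 / 0.5742 ≈ 8580.3 kW (5 s.f.)

8580.3 kW


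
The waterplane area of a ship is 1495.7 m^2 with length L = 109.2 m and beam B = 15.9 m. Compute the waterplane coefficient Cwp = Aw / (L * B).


Formula: Cwp = Aw / (L * B)
Step 1 — L * B = 109.2 * 15.9 = 1736.28 m^2
Step 2 — Cwp = 1495.7 / 1736.28 ≈ 0.86144 (5 s.f.)

0.86144


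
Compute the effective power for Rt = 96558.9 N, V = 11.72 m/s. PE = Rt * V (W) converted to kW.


Formula: PE = Rt * V / 1000 (kW)
Step 1 — PE (W) = 96558.9 * 11.72 = 1131670.308 W
Step 2 — PE (kW) = 1131670.308 / 1000 ≈ 1131.7 kW (5 s.f.)

1131.7 kW


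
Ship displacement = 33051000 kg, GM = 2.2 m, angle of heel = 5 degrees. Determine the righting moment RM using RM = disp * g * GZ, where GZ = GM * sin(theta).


Formula: GZ = GM * sin(theta); RM = disp * g * GZ
Step 1 — GZ = 2.2 * sin(5°) = 2.2 * 0.087156 = 0.191743 m
Step 2 — RM = 33051000 * 9.81 * 0.191743 ≈ 62169000 N·m (5 s.f.)

62169000 N·m


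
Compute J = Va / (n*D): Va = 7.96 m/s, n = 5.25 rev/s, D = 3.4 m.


Formula: J = Va / (n * D)
Step 1 — n * D = 5.25 * 3.4 = 17.85
Step 2 — J = 7.96 / 17.85 ≈ 0.44594 (5 s.f.)

0.44594


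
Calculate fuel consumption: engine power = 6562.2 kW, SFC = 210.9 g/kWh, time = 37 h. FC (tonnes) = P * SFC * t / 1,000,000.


Formula: FC (tonnes) = P * SFC * t / 1,000,000
Step 1 — P * SFC * t = 6562.2 * 210.9 * 37 = 51206815.26 g
Step 2 — FC (tonnes) = 51206815.26 / 1,000,000 ≈ 51.207 tonnes (5 s.f.)

51.207 tonnes


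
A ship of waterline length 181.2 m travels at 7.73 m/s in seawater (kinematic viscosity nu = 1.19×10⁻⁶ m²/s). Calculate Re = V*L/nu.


Formula: Re = V * L / nu
Step 1 — V * L = 7.73 * 181.2 = 1400.676 m^2/s
Step 2 — Re = 1400.676 / 1.19e-6 = 1.18e+09

1.18e+09


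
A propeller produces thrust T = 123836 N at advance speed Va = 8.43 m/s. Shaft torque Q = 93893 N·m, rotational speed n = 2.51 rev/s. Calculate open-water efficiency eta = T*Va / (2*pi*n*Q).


Formula: eta = T * Va / (2 * pi * n * Q)
Step 1 — numerator = T * Va = 123836 * 8.43 = 1043937.48
Step 2 — 2 * pi * n = 2 * pi * 2.51 = 15.770795
Step 3 — denominator = 15.770795 * 93893 = 1480767.25
Step 4 — eta = 1043937.48 / 1480767.25 ≈ 0.70500 (5 s.f.)

0.70500


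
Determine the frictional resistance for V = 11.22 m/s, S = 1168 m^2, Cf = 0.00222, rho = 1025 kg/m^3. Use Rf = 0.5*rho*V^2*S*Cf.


Formula: Rf = 0.5 * rho * V^2 * S * Cf
Step 1 — V^2 = 11.22^2 = 125.8884
Step 2 — 0.5 * rho * V^2 = 0.5 * 1025 * 125.8884 = 64517.805
Step 3 — Rf = 64517.805 * 1168 * 0.00222 ≈ 167290 N (5 s.f.)

167290 N


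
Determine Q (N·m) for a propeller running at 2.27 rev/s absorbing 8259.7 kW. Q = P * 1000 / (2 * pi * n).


Formula: Q = P_W / (2 * pi * n)
Step 1 — P_W = 8259.7 kW * 1000 = 8259700.0 W
Step 2 — 2 * pi * n = 2 * pi * 2.27 = 14.262831
Step 3 — Q = 8259700.0 / 14.262831 ≈ 579110 N·m (5 s.f.)

579110 N·m


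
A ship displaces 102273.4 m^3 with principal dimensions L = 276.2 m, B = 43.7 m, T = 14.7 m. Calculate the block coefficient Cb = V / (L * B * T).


Formula: Cb = V / (L * B * T)
Step 1 — L * B * T = 276.2 * 43.7 * 14.7 = 177428.118 m^3
Step 2 — Cb = 102273.4 / 177428.118 ≈ 0.57642 (5 s.f.)

0.57642


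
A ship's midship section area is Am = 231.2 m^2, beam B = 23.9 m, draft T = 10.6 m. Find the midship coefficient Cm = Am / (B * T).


Formula: Cm = Am / (B * T)
Step 1 — B * T = 23.9 * 10.6 = 253.34 m^2
Step 2 — Cm = 231.2 / 253.34 ≈ 0.91261 (5 s.f.)

0.91261


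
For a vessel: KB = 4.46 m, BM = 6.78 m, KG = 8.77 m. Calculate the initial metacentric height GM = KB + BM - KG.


Formula: GM = KB + BM - KG
Step 1 — KM = KB + BM = 4.46 + 6.78 = 11.24 m
Step 2 — GM = KM - KG = 11.24 - 8.77 = 2.47 m

2.47 m


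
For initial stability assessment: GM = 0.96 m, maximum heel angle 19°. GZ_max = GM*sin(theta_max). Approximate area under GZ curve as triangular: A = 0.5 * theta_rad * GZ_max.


Formula: GZ_max = GM * sin(theta); Area = 0.5 * theta_rad * GZ_max
Step 1 — GZ_max = 0.96 * sin(19°) = 0.96 * 0.325568 = 0.312545 m
Step 2 — theta_rad = 19 * pi/180 = 0.331613 rad
Step 3 — Area = 0.5 * 0.331613 * 0.312545 ≈ 0.051822 m·rad (5 s.f.)

0.051822 m·rad


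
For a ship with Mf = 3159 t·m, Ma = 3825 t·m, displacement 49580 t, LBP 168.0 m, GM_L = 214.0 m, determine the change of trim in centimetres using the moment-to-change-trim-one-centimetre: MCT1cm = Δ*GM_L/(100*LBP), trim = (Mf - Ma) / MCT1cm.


Formula: net trimming moment = Mf - Ma; MCT1cm = Δ*GM_L/(100*LBP); trim = net moment / MCT1cm
Step 1 — net trimming moment = 3159 - 3825 = -666 t·m
Step 2 — MCT1cm = 49580 * 214.0 / (100 * 168.0) = 631.5548 t·m/cm
Step 3 — trim = -666 / 631.5548 ≈ -1.0545 cm (5 s.f.)

-1.0545 cm


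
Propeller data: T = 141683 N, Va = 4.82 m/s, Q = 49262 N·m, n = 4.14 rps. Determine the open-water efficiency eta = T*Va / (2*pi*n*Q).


Formula: eta = T * Va / (2 * pi * n * Q)
Step 1 — numerator = T * Va = 141683 * 4.82 = 682912.06
Step 2 — 2 * pi * n = 2 * pi * 4.14 = 26.012387
Step 3 — denominator = 26.012387 * 49262 = 1281422.21
Step 4 — eta = 682912.06 / 1281422.21 ≈ 0.53293 (5 s.f.)

0.53293


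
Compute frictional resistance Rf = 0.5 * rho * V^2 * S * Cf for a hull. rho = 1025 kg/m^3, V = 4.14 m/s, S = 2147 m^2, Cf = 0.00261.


Formula: Rf = 0.5 * rho * V^2 * S * Cf
Step 1 — V^2 = 4.14^2 = 17.1396
Step 2 — 0.5 * rho * V^2 = 0.5 * 1025 * 17.1396 = 8784.045
Step 3 — Rf = 8784.045 * 2147 * 0.00261 ≈ 49223 N (5 s.f.)

49223 N


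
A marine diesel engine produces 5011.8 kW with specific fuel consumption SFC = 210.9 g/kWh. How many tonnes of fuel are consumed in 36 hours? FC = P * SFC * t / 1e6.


Formula: FC (tonnes) = P * SFC * t / 1,000,000
Step 1 — P * SFC * t = 5011.8 * 210.9 * 36 = 38051590.32 g
Step 2 — FC (tonnes) = 38051590.32 / 1,000,000 ≈ 38.052 tonnes (5 s.f.)

38.052 tonnes


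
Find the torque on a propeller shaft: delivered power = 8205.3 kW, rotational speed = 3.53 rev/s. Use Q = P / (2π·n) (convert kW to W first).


Formula: Q = P_W / (2 * pi * n)
Step 1 — P_W = 8205.3 kW * 1000 = 8205300.0 W
Step 2 — 2 * pi * n = 2 * pi * 3.53 = 22.179644
Step 3 — Q = 8205300.0 / 22.179644 ≈ 369950 N·m (5 s.f.)

369950 N·m


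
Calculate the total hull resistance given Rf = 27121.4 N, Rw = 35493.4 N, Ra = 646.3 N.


Formula: Rt = Rf + Rw + Ra
Substituting: Rt = 27121.4 + 35493.4 + 646.3
Result: Rt = 63261.1 N

63261.1 N


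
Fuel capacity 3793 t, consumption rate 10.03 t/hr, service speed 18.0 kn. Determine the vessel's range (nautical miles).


Formula: endurance = fuel / rate; range = endurance * speed
Step 1 — endurance = 3793 / 10.03 = 378.1655 hours
Step 2 — range = 378.1655 * 18.0 ≈ 6807.0 nautical miles (5 s.f.)

6807.0 NM


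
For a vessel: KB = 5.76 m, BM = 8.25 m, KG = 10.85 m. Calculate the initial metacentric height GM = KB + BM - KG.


Formula: GM = KB + BM - KG
Step 1 — KM = KB + BM = 5.76 + 8.25 = 14.01 m
Step 2 — GM = KM - KG = 14.01 - 10.85 = 3.16 m

3.16 m


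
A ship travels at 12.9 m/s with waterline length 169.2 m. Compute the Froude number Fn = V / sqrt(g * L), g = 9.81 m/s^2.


Formula: Fn = V / sqrt(g * L)
Step 1 — g * L = 9.81 * 169.2 = 1659.852
Step 2 — sqrt(g * L) = sqrt(1659.852) = 40.741281
Step 3 — Fn = 12.9 / 40.741281 ≈ 0.31663 (5 s.f.)

0.31663
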